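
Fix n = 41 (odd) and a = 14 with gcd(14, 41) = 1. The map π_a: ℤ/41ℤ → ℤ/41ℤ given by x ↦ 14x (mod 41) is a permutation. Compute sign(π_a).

-1

Start at x=1: 1 → 14 → 32 → 38 → 40 → 27 → 9 → … (one orbit).
The orbit structure of x ↦ 14x mod 41: 6 orbits of sizes [8, 8, 8, 8, 8, 1].
41 − 6 = 35 transpositions; sign(π) = (−1)^35 = -1.
Zolotarev: (14|41) = -1, matching the cycle-count sign.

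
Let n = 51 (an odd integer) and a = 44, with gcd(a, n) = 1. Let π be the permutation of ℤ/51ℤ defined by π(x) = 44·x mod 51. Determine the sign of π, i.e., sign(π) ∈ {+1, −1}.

Orbit of 29 under x↦44x: [29, 1, 44, 49, 14, 4, 23]… (length divides ord_51(44)).
The orbit structure of x ↦ 44x mod 51: 5 orbits of sizes [16, 16, 16, 2, 1].
Σ(ℓ_i−1) = 51−5 = 46; sign = (−1)^46 = +1.

+1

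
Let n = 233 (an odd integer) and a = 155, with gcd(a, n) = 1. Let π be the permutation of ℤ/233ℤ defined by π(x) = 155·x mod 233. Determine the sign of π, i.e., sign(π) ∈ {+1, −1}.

-1

Orbit of 13 under x↦155x: [13, 151, 105, 198, 167, 22, 148]… (length divides ord_233(155)).
Decompose π into cycles: lengths [232, 1] (2 cycles, including the fixed point 0).
n − c = 233 − 2 = 231; sign = (−1)^231 = -1.
Via Zolotarev, sign(π_{155}) = (155|233) = -1.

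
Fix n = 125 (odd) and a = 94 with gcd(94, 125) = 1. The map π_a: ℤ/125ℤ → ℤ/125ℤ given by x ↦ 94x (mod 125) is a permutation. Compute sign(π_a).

Orbit of 121 under x↦94x: [121, 124, 31, 39, 41, 104, 26]… (length divides ord_125(94)).
Cycle lengths of π_94 on ℤ/125ℤ: [50, 50, 10, 10, 2, 2, 1]; 7 cycles in total.
7 cycles on 125: each ℓ→(−1)^(ℓ−1), product (−1)^118 = +1.
Zolotarev: (94|125) = +1, matching the cycle-count sign.

+1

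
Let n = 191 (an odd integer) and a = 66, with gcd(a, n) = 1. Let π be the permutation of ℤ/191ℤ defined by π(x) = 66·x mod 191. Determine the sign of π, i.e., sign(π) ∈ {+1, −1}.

-1

Orbit of 121 under x↦66x: [121, 155, 107, 186, 52, 185, 177]… (length divides ord_191(66)).
π_66 has 6 disjoint cycles with lengths [38, 38, 38, 38, 38, 1] on {0,…,190}.
With 6 cycles on 191 points, sign = (−1)^{191−6} = -1.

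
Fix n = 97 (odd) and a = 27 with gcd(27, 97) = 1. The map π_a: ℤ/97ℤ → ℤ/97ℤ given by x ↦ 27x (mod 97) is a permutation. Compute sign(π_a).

Orbit of 8 under x↦27x: [8, 22, 12, 33, 18, 1, 27]… (length divides ord_97(27)).
Decompose π into cycles: lengths [16, 16, 16, 16, 16, 16, 1] (7 cycles, including the fixed point 0).
Σ(ℓ_i−1) = 97−7 = 90; sign = (−1)^90 = +1.

+1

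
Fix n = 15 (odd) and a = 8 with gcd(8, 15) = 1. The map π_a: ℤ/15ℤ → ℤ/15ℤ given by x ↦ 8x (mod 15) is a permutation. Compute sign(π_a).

Orbit of 2 under x↦8x: [2, 1, 8, 4]… (length divides ord_15(8)).
5 cycles of lengths [4, 4, 4, 2, 1].
Σ(ℓ_i−1) = 15−5 = 10; sign = (−1)^10 = +1.
Check: (8/15) = +1 by Zolotarev.

+1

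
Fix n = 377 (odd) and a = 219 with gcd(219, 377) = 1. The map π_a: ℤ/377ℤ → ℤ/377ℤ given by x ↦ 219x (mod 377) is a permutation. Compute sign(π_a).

Start at x=49: 49 → 175 → 248 → 24 → 355 → 83 → 81 → … (one orbit).
Cycle lengths of π_219 on ℤ/377ℤ: [84, 84, 84, 84, 12, 7, 7, 7, 7, 1]; 10 cycles in total.
10 cycles on 377: each ℓ→(−1)^(ℓ−1), product (−1)^367 = -1.
(219|377)_J = -1 (Zolotarev's lemma cross-check).

-1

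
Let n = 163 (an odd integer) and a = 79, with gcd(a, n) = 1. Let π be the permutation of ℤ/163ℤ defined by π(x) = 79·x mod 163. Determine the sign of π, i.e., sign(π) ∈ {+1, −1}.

Orbit of 89 under x↦79x: [89, 22, 108, 56, 23, 24, 103]… (length divides ord_163(79)).
π_79 has 2 disjoint cycles with lengths [162, 1] on {0,…,162}.
Σ(ℓ_i−1) = 163−2 = 161; sign = (−1)^161 = -1.
Via Zolotarev, sign(π_{79}) = (79|163) = -1.

-1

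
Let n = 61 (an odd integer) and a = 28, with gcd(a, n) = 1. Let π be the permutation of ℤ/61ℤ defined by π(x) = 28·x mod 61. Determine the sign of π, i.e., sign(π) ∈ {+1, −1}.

Start at x=37: 37 → 60 → 33 → 9 → 8 → 41 → 50 → … (one orbit).
Cycle type of π: 20×3 + 1; total 4 cycles.
Σ(ℓ_i−1) = 61−4 = 57; sign = (−1)^57 = -1.
Check: (28/61) = -1 by Zolotarev.

-1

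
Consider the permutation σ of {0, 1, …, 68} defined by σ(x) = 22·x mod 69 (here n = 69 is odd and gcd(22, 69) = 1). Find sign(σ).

-1

Orbit of 1 under x↦22x: [1, 22]… (length divides ord_69(22)).
The orbit structure of x ↦ 22x mod 69: 36 orbits of sizes [2, 2, 2, 2, 2, 2, 2, 2, 2, 2, 2, 2, 2, 2, 2, 2, 2, 2, 2, 2, 2, 2, 2, 2, 2, 2, 2, 2, 2, 2, 2, 2, 2, 1, 1, 1].
Σ(ℓ_i−1) = 69−36 = 33; sign = (−1)^33 = -1.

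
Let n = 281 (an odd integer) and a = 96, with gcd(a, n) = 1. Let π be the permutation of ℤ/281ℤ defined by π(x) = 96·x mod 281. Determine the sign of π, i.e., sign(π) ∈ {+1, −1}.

-1

Orbit of 260 under x↦96x: [260, 232, 73, 264, 54, 126, 13]… (length divides ord_281(96)).
2 cycles of lengths [280, 1].
2 cycles on 281: each ℓ→(−1)^(ℓ−1), product (−1)^279 = -1.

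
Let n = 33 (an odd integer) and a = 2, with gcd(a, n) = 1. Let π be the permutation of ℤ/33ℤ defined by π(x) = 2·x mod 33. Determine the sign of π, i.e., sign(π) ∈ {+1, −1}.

+1

Orbit of 8 under x↦2x: [8, 16, 32, 31, 29, 25, 17]… (length divides ord_33(2)).
The orbit structure of x ↦ 2x mod 33: 5 orbits of sizes [10, 10, 10, 2, 1].
33 − 5 = 28 transpositions; sign(π) = (−1)^28 = +1.
Zolotarev: (2|33) = +1, matching the cycle-count sign.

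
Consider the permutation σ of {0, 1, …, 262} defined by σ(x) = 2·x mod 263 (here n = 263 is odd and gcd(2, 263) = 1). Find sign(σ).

Start at x=132: 132 → 1 → 2 → 4 → 8 → 16 → 32 → … (one orbit).
Cycle lengths of π_2 on ℤ/263ℤ: [131, 131, 1]; 3 cycles in total.
Σ(ℓ_i−1) = 263−3 = 260; sign = (−1)^260 = +1.

+1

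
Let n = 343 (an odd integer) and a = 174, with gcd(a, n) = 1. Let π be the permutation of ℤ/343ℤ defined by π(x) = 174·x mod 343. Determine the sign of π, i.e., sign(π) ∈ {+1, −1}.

Trace 90: π^k(90) = [90, 225, 48, 120, 300, 64, 160] for k=0..6.
Cycle type of π: 98×3 + 14×3 + 2×3 + 1; total 10 cycles.
Σ(ℓ_i−1) = 343−10 = 333; sign = (−1)^333 = -1.
Via Zolotarev, sign(π_{174}) = (174|343) = -1.

-1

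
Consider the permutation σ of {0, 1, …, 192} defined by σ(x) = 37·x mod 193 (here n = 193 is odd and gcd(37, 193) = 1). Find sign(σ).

Orbit of 46 under x↦37x: [46, 158, 56, 142, 43, 47, 2]… (length divides ord_193(37)).
Cycle type of π: 192 + 1; total 2 cycles.
n − c = 193 − 2 = 191; sign = (−1)^191 = -1.
Check: (37/193) = -1 by Zolotarev.

-1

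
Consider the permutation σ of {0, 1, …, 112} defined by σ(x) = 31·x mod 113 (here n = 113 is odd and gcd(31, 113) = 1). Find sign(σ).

+1

Trace 57: π^k(57) = [57, 72, 85, 36, 99, 18, 106] for k=0..6.
3 cycles of lengths [56, 56, 1].
113 − 3 = 110 transpositions; sign(π) = (−1)^110 = +1.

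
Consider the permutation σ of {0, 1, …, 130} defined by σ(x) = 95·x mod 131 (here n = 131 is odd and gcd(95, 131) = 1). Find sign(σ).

Start at x=22: 22 → 125 → 85 → 84 → 120 → 3 → 23 → … (one orbit).
Decompose π into cycles: lengths [130, 1] (2 cycles, including the fixed point 0).
n − c = 131 − 2 = 129; sign = (−1)^129 = -1.
Zolotarev: (95|131) = -1, matching the cycle-count sign.

-1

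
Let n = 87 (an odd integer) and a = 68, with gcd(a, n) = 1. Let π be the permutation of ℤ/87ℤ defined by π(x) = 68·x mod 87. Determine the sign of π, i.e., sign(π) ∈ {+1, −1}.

+1

Trace 16: π^k(16) = [16, 44, 34, 50, 7, 41, 4] for k=0..6.
The orbit structure of x ↦ 68x mod 87: 5 orbits of sizes [28, 28, 28, 2, 1].
87 − 5 = 82 transpositions; sign(π) = (−1)^82 = +1.
Zolotarev: (68|87) = +1, matching the cycle-count sign.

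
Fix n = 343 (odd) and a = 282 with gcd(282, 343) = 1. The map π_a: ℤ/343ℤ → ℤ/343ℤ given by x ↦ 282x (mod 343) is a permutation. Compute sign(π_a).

Orbit of 44 under x↦282x: [44, 60, 113, 310, 298, 1, 282]… (length divides ord_343(282)).
The orbit structure of x ↦ 282x mod 343: 7 orbits of sizes [147, 147, 21, 21, 3, 3, 1].
n − c = 343 − 7 = 336; sign = (−1)^336 = +1.
The Jacobi symbol (282|343) = +1 (Zolotarev) agrees.

+1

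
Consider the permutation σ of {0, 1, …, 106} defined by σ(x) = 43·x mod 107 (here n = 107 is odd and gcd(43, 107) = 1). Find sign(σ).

-1

Orbit of 34 under x↦43x: [34, 71, 57, 97, 105, 21, 47]… (length divides ord_107(43)).
Decompose π into cycles: lengths [106, 1] (2 cycles, including the fixed point 0).
sign(π) = (−1)^{n − #cycles} = (−1)^{107−2} = (−1)^105 = -1.
(43|107)_J = -1 (Zolotarev's lemma cross-check).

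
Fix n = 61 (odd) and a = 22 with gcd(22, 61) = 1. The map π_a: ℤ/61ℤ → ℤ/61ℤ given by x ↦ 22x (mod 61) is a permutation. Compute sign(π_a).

+1

Orbit of 12 under x↦22x: [12, 20, 13, 42, 9, 15, 25]… (length divides ord_61(22)).
Decompose π into cycles: lengths [15, 15, 15, 15, 1] (5 cycles, including the fixed point 0).
sign(π) = (−1)^{n − #cycles} = (−1)^{61−5} = (−1)^56 = +1.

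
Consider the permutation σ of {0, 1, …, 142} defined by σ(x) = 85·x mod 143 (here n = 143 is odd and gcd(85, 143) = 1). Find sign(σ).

+1

Trace 83: π^k(83) = [83, 48, 76, 25, 123, 16, 73] for k=0..6.
π_85 has 5 disjoint cycles with lengths [60, 60, 12, 10, 1] on {0,…,142}.
n − c = 143 − 5 = 138; sign = (−1)^138 = +1.
Check: (85/143) = +1 by Zolotarev.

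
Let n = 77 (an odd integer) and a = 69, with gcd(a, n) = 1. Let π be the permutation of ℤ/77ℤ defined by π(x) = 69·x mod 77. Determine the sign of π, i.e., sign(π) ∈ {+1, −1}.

-1

Orbit of 71 under x↦69x: [71, 48, 1, 69, 64, 27, 15]… (length divides ord_77(69)).
Decompose π into cycles: lengths [10, 10, 10, 10, 10, 10, 5, 5, 2, 2, 2, 1] (12 cycles, including the fixed point 0).
12 cycles on 77: each ℓ→(−1)^(ℓ−1), product (−1)^65 = -1.
Zolotarev: (69|77) = -1, matching the cycle-count sign.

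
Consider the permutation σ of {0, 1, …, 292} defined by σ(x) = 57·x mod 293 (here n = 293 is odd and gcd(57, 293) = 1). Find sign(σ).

Start at x=60: 60 → 197 → 95 → 141 → 126 → 150 → 53 → … (one orbit).
Cycle lengths of π_57 on ℤ/293ℤ: [73, 73, 73, 73, 1]; 5 cycles in total.
Σ(ℓ_i−1) = 293−5 = 288; sign = (−1)^288 = +1.
Zolotarev: (57|293) = +1, matching the cycle-count sign.

+1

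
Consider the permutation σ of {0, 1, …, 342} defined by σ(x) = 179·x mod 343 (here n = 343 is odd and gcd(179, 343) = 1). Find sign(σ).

+1

Orbit of 176 under x↦179x: [176, 291, 296, 162, 186, 23, 1]… (length divides ord_343(179)).
π_179 has 7 disjoint cycles with lengths [147, 147, 21, 21, 3, 3, 1] on {0,…,342}.
With 7 cycles on 343 points, sign = (−1)^{343−7} = +1.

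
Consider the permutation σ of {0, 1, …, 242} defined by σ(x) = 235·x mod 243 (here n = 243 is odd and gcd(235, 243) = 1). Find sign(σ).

+1

Trace 109: π^k(109) = [109, 100, 172, 82, 73, 145, 55] for k=0..6.
Cycle lengths of π_235 on ℤ/243ℤ: [27, 27, 27, 27, 27, 27, 9, 9, 9, 9, 9, 9, 3, 3, 3, 3, 3, 3, 1, 1, 1, 1, 1, 1, 1, 1, 1]; 27 cycles in total.
Σ(ℓ_i−1) = 243−27 = 216; sign = (−1)^216 = +1.
Check: (235/243) = +1 by Zolotarev.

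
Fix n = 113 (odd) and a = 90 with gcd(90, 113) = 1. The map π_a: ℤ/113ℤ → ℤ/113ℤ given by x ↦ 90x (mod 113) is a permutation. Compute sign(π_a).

-1

Trace 102: π^k(102) = [102, 27, 57, 45, 95, 75, 83] for k=0..6.
2 cycles of lengths [112, 1].
sign(π) = (−1)^{n − #cycles} = (−1)^{113−2} = (−1)^111 = -1.
Via Zolotarev, sign(π_{90}) = (90|113) = -1.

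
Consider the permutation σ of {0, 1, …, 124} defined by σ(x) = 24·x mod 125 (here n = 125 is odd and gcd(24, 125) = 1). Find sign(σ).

+1

Orbit of 24 under x↦24x: [24, 76, 74, 26, 124, 101, 49]… (length divides ord_125(24)).
Cycle lengths of π_24 on ℤ/125ℤ: [10, 10, 10, 10, 10, 10, 10, 10, 10, 10, 2, 2, 2, 2, 2, 2, 2, 2, 2, 2, 2, 2, 1]; 23 cycles in total.
23 cycles on 125: each ℓ→(−1)^(ℓ−1), product (−1)^102 = +1.
The Jacobi symbol (24|125) = +1 (Zolotarev) agrees.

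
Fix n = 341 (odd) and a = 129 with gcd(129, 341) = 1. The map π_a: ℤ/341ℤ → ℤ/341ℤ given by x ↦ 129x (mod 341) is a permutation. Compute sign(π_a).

-1

Start at x=25: 25 → 156 → 5 → 304 → 1 → 129 → 273 → … (one orbit).
π_129 has 22 disjoint cycles with lengths [30, 30, 30, 30, 30, 30, 30, 30, 30, 30, 10, 3, 3, 3, 3, 3, 3, 3, 3, 3, 3, 1] on {0,…,340}.
sign(π) = (−1)^{n − #cycles} = (−1)^{341−22} = (−1)^319 = -1.
Check: (129/341) = -1 by Zolotarev.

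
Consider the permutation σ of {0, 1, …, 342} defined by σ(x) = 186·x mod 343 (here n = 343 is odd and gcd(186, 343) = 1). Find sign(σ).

+1

Start at x=340: 340 → 128 → 141 → 158 → 233 → 120 → 25 → … (one orbit).
Decompose π into cycles: lengths [147, 147, 21, 21, 3, 3, 1] (7 cycles, including the fixed point 0).
343 − 7 = 336 transpositions; sign(π) = (−1)^336 = +1.
Check: (186/343) = +1 by Zolotarev.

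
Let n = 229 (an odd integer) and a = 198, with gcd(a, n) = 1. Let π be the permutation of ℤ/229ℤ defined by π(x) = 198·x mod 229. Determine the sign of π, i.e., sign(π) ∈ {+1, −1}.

-1

Start at x=122: 122 → 111 → 223 → 186 → 188 → 126 → 216 → … (one orbit).
2 cycles of lengths [228, 1].
sign(π) = (−1)^{n − #cycles} = (−1)^{229−2} = (−1)^227 = -1.
The Jacobi symbol (198|229) = -1 (Zolotarev) agrees.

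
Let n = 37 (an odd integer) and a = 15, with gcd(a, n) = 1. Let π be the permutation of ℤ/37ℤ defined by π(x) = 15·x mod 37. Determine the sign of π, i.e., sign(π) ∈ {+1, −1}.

-1

Orbit of 8 under x↦15x: [8, 9, 24, 27, 35, 7, 31]… (length divides ord_37(15)).
Decompose π into cycles: lengths [36, 1] (2 cycles, including the fixed point 0).
sign(π) = (−1)^{n − #cycles} = (−1)^{37−2} = (−1)^35 = -1.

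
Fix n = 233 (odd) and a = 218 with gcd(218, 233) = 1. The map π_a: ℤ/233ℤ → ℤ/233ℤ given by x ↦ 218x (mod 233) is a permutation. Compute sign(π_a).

+1

Trace 16: π^k(16) = [16, 226, 105, 56, 92, 18, 196] for k=0..6.
Decompose π into cycles: lengths [116, 116, 1] (3 cycles, including the fixed point 0).
233 − 3 = 230 transpositions; sign(π) = (−1)^230 = +1.
(218|233)_J = +1 (Zolotarev's lemma cross-check).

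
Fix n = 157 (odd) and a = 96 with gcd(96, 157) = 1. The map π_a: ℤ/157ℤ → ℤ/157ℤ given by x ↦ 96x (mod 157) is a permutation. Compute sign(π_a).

-1

Trace 81: π^k(81) = [81, 83, 118, 24, 106, 128, 42] for k=0..6.
Cycle type of π: 156 + 1; total 2 cycles.
n − c = 157 − 2 = 155; sign = (−1)^155 = -1.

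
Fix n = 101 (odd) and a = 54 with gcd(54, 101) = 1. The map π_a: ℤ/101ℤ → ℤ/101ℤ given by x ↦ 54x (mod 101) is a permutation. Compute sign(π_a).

Start at x=25: 25 → 37 → 79 → 24 → 84 → 92 → 19 → … (one orbit).
Cycle type of π: 25×4 + 1; total 5 cycles.
With 5 cycles on 101 points, sign = (−1)^{101−5} = +1.
Zolotarev: (54|101) = +1, matching the cycle-count sign.

+1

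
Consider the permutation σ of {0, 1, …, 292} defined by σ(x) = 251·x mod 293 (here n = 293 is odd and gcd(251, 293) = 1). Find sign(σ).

-1

Trace 89: π^k(89) = [89, 71, 241, 133, 274, 212, 179] for k=0..6.
Cycle type of π: 292 + 1; total 2 cycles.
With 2 cycles on 293 points, sign = (−1)^{293−2} = -1.
Via Zolotarev, sign(π_{251}) = (251|293) = -1.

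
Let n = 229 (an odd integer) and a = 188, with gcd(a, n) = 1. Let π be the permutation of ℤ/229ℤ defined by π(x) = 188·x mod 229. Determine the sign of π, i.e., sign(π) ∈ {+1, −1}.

Orbit of 131 under x↦188x: [131, 125, 142, 132, 84, 220, 140]… (length divides ord_229(188)).
The orbit structure of x ↦ 188x mod 229: 2 orbits of sizes [228, 1].
sign(π) = (−1)^{n − #cycles} = (−1)^{229−2} = (−1)^227 = -1.
Via Zolotarev, sign(π_{188}) = (188|229) = -1.

-1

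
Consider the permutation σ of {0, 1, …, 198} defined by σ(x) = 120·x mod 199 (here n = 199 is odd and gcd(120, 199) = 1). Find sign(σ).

Trace 76: π^k(76) = [76, 165, 99, 139, 163, 58, 194] for k=0..6.
Decompose π into cycles: lengths [198, 1] (2 cycles, including the fixed point 0).
2 cycles on 199: each ℓ→(−1)^(ℓ−1), product (−1)^197 = -1.
Zolotarev: (120|199) = -1, matching the cycle-count sign.

-1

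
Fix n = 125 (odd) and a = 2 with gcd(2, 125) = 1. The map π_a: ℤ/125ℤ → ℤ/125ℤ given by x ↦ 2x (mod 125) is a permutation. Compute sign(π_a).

Orbit of 119 under x↦2x: [119, 113, 101, 77, 29, 58, 116]… (length divides ord_125(2)).
Decompose π into cycles: lengths [100, 20, 4, 1] (4 cycles, including the fixed point 0).
4 cycles on 125: each ℓ→(−1)^(ℓ−1), product (−1)^121 = -1.
Via Zolotarev, sign(π_{2}) = (2|125) = -1.

-1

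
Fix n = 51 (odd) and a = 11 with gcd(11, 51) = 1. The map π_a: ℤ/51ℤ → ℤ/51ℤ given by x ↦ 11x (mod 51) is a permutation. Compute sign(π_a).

Orbit of 16 under x↦11x: [16, 23, 49, 29, 13, 41, 43]… (length divides ord_51(11)).
Cycle lengths of π_11 on ℤ/51ℤ: [16, 16, 16, 2, 1]; 5 cycles in total.
With 5 cycles on 51 points, sign = (−1)^{51−5} = +1.
Check: (11/51) = +1 by Zolotarev.

+1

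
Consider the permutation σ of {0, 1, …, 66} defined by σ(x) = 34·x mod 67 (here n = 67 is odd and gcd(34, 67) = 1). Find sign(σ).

Start at x=12: 12 → 6 → 3 → 35 → 51 → 59 → 63 → … (one orbit).
π_34 has 2 disjoint cycles with lengths [66, 1] on {0,…,66}.
67 − 2 = 65 transpositions; sign(π) = (−1)^65 = -1.
The Jacobi symbol (34|67) = -1 (Zolotarev) agrees.

-1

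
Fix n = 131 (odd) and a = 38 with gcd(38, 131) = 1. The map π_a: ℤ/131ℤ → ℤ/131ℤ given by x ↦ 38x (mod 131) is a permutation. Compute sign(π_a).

Orbit of 101 under x↦38x: [101, 39, 41, 117, 123, 89, 107]… (length divides ord_131(38)).
3 cycles of lengths [65, 65, 1].
131 − 3 = 128 transpositions; sign(π) = (−1)^128 = +1.

+1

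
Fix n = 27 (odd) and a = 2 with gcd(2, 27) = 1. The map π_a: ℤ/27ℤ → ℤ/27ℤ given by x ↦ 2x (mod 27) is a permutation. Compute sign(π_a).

Trace 23: π^k(23) = [23, 19, 11, 22, 17, 7, 14] for k=0..6.
Cycle lengths of π_2 on ℤ/27ℤ: [18, 6, 2, 1]; 4 cycles in total.
n − c = 27 − 4 = 23; sign = (−1)^23 = -1.
The Jacobi symbol (2|27) = -1 (Zolotarev) agrees.

-1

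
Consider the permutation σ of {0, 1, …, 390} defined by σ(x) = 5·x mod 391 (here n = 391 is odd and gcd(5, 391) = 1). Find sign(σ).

Start at x=256: 256 → 107 → 144 → 329 → 81 → 14 → 70 → … (one orbit).
π_5 has 5 disjoint cycles with lengths [176, 176, 22, 16, 1] on {0,…,390}.
Σ(ℓ_i−1) = 391−5 = 386; sign = (−1)^386 = +1.
Check: (5/391) = +1 by Zolotarev.

+1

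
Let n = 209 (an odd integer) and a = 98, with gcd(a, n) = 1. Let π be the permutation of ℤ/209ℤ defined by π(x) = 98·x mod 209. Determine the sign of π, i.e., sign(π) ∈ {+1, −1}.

Orbit of 177 under x↦98x: [177, 208, 111, 10, 144, 109, 23]… (length divides ord_209(98)).
17 cycles of lengths [18, 18, 18, 18, 18, 18, 18, 18, 18, 18, 18, 2, 2, 2, 2, 2, 1].
n − c = 209 − 17 = 192; sign = (−1)^192 = +1.
(98|209)_J = +1 (Zolotarev's lemma cross-check).

+1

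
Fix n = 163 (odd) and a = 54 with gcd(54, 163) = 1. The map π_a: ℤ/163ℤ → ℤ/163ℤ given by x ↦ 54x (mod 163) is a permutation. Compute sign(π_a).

Trace 55: π^k(55) = [55, 36, 151, 4, 53, 91, 24] for k=0..6.
π_54 has 3 disjoint cycles with lengths [81, 81, 1] on {0,…,162}.
3 cycles on 163: each ℓ→(−1)^(ℓ−1), product (−1)^160 = +1.

+1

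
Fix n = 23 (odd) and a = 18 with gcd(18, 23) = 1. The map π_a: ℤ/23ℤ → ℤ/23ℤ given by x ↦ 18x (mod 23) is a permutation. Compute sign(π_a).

+1

Trace 2: π^k(2) = [2, 13, 4, 3, 8, 6, 16] for k=0..6.
Decompose π into cycles: lengths [11, 11, 1] (3 cycles, including the fixed point 0).
3 cycles on 23: each ℓ→(−1)^(ℓ−1), product (−1)^20 = +1.
(18|23)_J = +1 (Zolotarev's lemma cross-check).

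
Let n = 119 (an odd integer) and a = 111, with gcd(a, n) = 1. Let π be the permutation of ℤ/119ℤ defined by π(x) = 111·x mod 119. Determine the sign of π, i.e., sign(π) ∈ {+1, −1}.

-1

Start at x=76: 76 → 106 → 104 → 1 → 111 → 64 → 83 → … (one orbit).
Cycle lengths of π_111 on ℤ/119ℤ: [8, 8, 8, 8, 8, 8, 8, 8, 8, 8, 8, 8, 8, 8, 2, 2, 2, 1]; 18 cycles in total.
With 18 cycles on 119 points, sign = (−1)^{119−18} = -1.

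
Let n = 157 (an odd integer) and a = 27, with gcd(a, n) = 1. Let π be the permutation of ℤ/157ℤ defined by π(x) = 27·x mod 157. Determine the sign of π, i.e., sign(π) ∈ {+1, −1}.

+1

Orbit of 143 under x↦27x: [143, 93, 156, 130, 56, 99, 4]… (length divides ord_157(27)).
The orbit structure of x ↦ 27x mod 157: 7 orbits of sizes [26, 26, 26, 26, 26, 26, 1].
157 − 7 = 150 transpositions; sign(π) = (−1)^150 = +1.
Check: (27/157) = +1 by Zolotarev.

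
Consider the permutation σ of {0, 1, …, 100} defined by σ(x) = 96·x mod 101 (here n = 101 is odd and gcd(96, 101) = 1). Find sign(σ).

+1

Trace 100: π^k(100) = [100, 5, 76, 24, 82, 95, 30] for k=0..6.
3 cycles of lengths [50, 50, 1].
Σ(ℓ_i−1) = 101−3 = 98; sign = (−1)^98 = +1.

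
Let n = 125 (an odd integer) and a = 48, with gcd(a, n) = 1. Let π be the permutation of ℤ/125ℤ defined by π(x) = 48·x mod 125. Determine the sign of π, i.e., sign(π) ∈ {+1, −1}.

-1

Orbit of 96 under x↦48x: [96, 108, 59, 82, 61, 53, 44]… (length divides ord_125(48)).
Cycle type of π: 100 + 20 + 4 + 1; total 4 cycles.
Σ(ℓ_i−1) = 125−4 = 121; sign = (−1)^121 = -1.
Via Zolotarev, sign(π_{48}) = (48|125) = -1.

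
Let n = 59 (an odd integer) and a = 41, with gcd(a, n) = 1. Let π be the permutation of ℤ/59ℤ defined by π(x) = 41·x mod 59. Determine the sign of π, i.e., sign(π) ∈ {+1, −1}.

+1

Start at x=3: 3 → 5 → 28 → 27 → 45 → 16 → 7 → … (one orbit).
Cycle lengths of π_41 on ℤ/59ℤ: [29, 29, 1]; 3 cycles in total.
59 − 3 = 56 transpositions; sign(π) = (−1)^56 = +1.
The Jacobi symbol (41|59) = +1 (Zolotarev) agrees.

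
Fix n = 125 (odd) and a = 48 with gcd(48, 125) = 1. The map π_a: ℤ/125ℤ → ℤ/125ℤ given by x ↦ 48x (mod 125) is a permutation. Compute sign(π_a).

Start at x=8: 8 → 9 → 57 → 111 → 78 → 119 → 87 → … (one orbit).
Decompose π into cycles: lengths [100, 20, 4, 1] (4 cycles, including the fixed point 0).
125 − 4 = 121 transpositions; sign(π) = (−1)^121 = -1.

-1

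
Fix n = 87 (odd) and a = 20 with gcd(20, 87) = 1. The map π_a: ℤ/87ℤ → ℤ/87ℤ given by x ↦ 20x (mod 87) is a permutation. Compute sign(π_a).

Trace 49: π^k(49) = [49, 23, 25, 65, 82, 74, 1] for k=0..6.
Cycle type of π: 14×4 + 7×4 + 2 + 1; total 10 cycles.
With 10 cycles on 87 points, sign = (−1)^{87−10} = -1.
Zolotarev: (20|87) = -1, matching the cycle-count sign.

-1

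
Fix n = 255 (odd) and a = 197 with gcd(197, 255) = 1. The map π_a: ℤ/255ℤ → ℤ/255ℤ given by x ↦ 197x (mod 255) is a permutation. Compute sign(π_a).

-1

Trace 19: π^k(19) = [19, 173, 166, 62, 229, 233, 1] for k=0..6.
The orbit structure of x ↦ 197x mod 255: 20 orbits of sizes [16, 16, 16, 16, 16, 16, 16, 16, 16, 16, 16, 16, 16, 16, 16, 4, 4, 4, 2, 1].
Σ(ℓ_i−1) = 255−20 = 235; sign = (−1)^235 = -1.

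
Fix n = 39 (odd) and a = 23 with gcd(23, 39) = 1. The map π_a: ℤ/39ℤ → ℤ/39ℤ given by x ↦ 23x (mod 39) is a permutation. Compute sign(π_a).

-1

Trace 38: π^k(38) = [38, 16, 17, 1, 23, 22] for k=0..5.
The orbit structure of x ↦ 23x mod 39: 8 orbits of sizes [6, 6, 6, 6, 6, 6, 2, 1].
8 cycles on 39: each ℓ→(−1)^(ℓ−1), product (−1)^31 = -1.
Check: (23/39) = -1 by Zolotarev.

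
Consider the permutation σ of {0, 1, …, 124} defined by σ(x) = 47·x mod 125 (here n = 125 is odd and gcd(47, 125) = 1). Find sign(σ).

Start at x=1: 1 → 47 → 84 → 73 → 56 → 7 → 79 → … (one orbit).
Cycle type of π: 100 + 20 + 4 + 1; total 4 cycles.
Σ(ℓ_i−1) = 125−4 = 121; sign = (−1)^121 = -1.
The Jacobi symbol (47|125) = -1 (Zolotarev) agrees.

-1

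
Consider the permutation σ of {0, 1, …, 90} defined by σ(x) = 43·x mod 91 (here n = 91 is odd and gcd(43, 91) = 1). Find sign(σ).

+1

Orbit of 1 under x↦43x: [1, 43, 29, 64, 22, 36]… (length divides ord_91(43)).
The orbit structure of x ↦ 43x mod 91: 21 orbits of sizes [6, 6, 6, 6, 6, 6, 6, 6, 6, 6, 6, 6, 6, 6, 1, 1, 1, 1, 1, 1, 1].
Σ(ℓ_i−1) = 91−21 = 70; sign = (−1)^70 = +1.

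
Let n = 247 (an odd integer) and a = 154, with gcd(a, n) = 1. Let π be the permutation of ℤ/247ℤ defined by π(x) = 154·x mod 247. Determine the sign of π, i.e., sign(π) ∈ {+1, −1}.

+1

Start at x=9: 9 → 151 → 36 → 110 → 144 → 193 → 82 → … (one orbit).
Cycle type of π: 36×6 + 18 + 12 + 1; total 9 cycles.
9 cycles on 247: each ℓ→(−1)^(ℓ−1), product (−1)^238 = +1.
(154|247)_J = +1 (Zolotarev's lemma cross-check).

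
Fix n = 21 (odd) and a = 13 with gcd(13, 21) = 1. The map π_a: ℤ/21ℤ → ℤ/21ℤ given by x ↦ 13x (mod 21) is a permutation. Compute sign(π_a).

-1

Trace 1: π^k(1) = [1, 13] for k=0..1.
The orbit structure of x ↦ 13x mod 21: 12 orbits of sizes [2, 2, 2, 2, 2, 2, 2, 2, 2, 1, 1, 1].
Σ(ℓ_i−1) = 21−12 = 9; sign = (−1)^9 = -1.
Zolotarev: (13|21) = -1, matching the cycle-count sign.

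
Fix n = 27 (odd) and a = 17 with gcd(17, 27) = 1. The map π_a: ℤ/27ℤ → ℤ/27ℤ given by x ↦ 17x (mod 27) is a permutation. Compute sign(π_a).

Trace 10: π^k(10) = [10, 8, 1, 17, 19, 26] for k=0..5.
Decompose π into cycles: lengths [6, 6, 6, 2, 2, 2, 2, 1] (8 cycles, including the fixed point 0).
8 cycles on 27: each ℓ→(−1)^(ℓ−1), product (−1)^19 = -1.

-1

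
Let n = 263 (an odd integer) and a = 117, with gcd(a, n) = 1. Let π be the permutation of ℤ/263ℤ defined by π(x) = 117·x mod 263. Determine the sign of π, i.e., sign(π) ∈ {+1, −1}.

+1

Trace 204: π^k(204) = [204, 198, 22, 207, 23, 61, 36] for k=0..6.
Cycle lengths of π_117 on ℤ/263ℤ: [131, 131, 1]; 3 cycles in total.
With 3 cycles on 263 points, sign = (−1)^{263−3} = +1.
Zolotarev: (117|263) = +1, matching the cycle-count sign.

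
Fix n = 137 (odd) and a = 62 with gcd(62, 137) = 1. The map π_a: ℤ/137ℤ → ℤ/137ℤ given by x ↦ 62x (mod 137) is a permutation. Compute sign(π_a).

-1

Start at x=24: 24 → 118 → 55 → 122 → 29 → 17 → 95 → … (one orbit).
2 cycles of lengths [136, 1].
With 2 cycles on 137 points, sign = (−1)^{137−2} = -1.
(62|137)_J = -1 (Zolotarev's lemma cross-check).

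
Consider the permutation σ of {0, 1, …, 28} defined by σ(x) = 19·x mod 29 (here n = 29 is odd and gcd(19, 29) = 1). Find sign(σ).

Start at x=21: 21 → 22 → 12 → 25 → 11 → 6 → 27 → … (one orbit).
Decompose π into cycles: lengths [28, 1] (2 cycles, including the fixed point 0).
Σ(ℓ_i−1) = 29−2 = 27; sign = (−1)^27 = -1.
Via Zolotarev, sign(π_{19}) = (19|29) = -1.

-1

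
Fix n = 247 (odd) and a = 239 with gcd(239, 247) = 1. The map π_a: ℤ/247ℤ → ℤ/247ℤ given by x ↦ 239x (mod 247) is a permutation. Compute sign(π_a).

-1

Orbit of 216 under x↦239x: [216, 1, 239, 64, 229, 144, 83]… (length divides ord_247(239)).
Cycle type of π: 12×18 + 4×3 + 3×6 + 1; total 28 cycles.
With 28 cycles on 247 points, sign = (−1)^{247−28} = -1.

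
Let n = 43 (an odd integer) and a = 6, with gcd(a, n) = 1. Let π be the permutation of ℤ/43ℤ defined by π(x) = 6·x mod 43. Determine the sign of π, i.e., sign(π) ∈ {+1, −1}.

Orbit of 1 under x↦6x: [1, 6, 36]… (length divides ord_43(6)).
Cycle type of π: 3×14 + 1; total 15 cycles.
sign(π) = (−1)^{n − #cycles} = (−1)^{43−15} = (−1)^28 = +1.

+1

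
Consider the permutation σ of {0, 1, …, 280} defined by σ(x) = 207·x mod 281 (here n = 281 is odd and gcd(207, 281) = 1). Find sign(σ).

Trace 275: π^k(275) = [275, 163, 21, 132, 67, 100, 187] for k=0..6.
Decompose π into cycles: lengths [280, 1] (2 cycles, including the fixed point 0).
281 − 2 = 279 transpositions; sign(π) = (−1)^279 = -1.
Via Zolotarev, sign(π_{207}) = (207|281) = -1.

-1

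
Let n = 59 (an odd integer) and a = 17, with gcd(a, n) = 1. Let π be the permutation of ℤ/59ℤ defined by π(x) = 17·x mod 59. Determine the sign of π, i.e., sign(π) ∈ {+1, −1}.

Start at x=22: 22 → 20 → 45 → 57 → 25 → 12 → 27 → … (one orbit).
The orbit structure of x ↦ 17x mod 59: 3 orbits of sizes [29, 29, 1].
Σ(ℓ_i−1) = 59−3 = 56; sign = (−1)^56 = +1.
Via Zolotarev, sign(π_{17}) = (17|59) = +1.

+1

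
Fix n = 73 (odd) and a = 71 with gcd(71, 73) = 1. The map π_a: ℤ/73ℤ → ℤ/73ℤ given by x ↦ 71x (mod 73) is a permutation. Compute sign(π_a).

Orbit of 71 under x↦71x: [71, 4, 65, 16, 41, 64, 18]… (length divides ord_73(71)).
Decompose π into cycles: lengths [18, 18, 18, 18, 1] (5 cycles, including the fixed point 0).
Σ(ℓ_i−1) = 73−5 = 68; sign = (−1)^68 = +1.
Zolotarev: (71|73) = +1, matching the cycle-count sign.

+1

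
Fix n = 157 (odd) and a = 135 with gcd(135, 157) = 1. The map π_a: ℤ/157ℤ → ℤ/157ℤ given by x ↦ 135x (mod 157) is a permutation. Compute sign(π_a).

-1

Trace 135: π^k(135) = [135, 13, 28, 12, 50, 156, 22] for k=0..6.
π_135 has 14 disjoint cycles with lengths [12, 12, 12, 12, 12, 12, 12, 12, 12, 12, 12, 12, 12, 1] on {0,…,156}.
n − c = 157 − 14 = 143; sign = (−1)^143 = -1.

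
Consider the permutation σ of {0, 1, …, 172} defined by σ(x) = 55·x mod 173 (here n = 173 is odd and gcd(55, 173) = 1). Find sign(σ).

Orbit of 35 under x↦55x: [35, 22, 172, 118, 89, 51, 37]… (length divides ord_173(55)).
3 cycles of lengths [86, 86, 1].
3 cycles on 173: each ℓ→(−1)^(ℓ−1), product (−1)^170 = +1.

+1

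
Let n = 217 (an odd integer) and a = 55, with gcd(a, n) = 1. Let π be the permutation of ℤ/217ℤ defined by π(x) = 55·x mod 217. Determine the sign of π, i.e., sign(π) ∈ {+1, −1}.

+1

Trace 162: π^k(162) = [162, 13, 64, 48, 36, 27, 183] for k=0..6.
π_55 has 11 disjoint cycles with lengths [30, 30, 30, 30, 30, 30, 30, 2, 2, 2, 1] on {0,…,216}.
Σ(ℓ_i−1) = 217−11 = 206; sign = (−1)^206 = +1.
Via Zolotarev, sign(π_{55}) = (55|217) = +1.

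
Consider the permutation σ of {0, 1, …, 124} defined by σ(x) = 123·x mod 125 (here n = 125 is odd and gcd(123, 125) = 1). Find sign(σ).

-1

Trace 31: π^k(31) = [31, 63, 124, 2, 121, 8, 109] for k=0..6.
4 cycles of lengths [100, 20, 4, 1].
With 4 cycles on 125 points, sign = (−1)^{125−4} = -1.
Check: (123/125) = -1 by Zolotarev.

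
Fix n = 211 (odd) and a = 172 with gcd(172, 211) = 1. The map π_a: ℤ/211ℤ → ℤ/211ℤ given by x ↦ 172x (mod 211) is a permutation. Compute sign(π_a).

+1

Trace 139: π^k(139) = [139, 65, 208, 117, 79, 84, 100] for k=0..6.
π_172 has 3 disjoint cycles with lengths [105, 105, 1] on {0,…,210}.
n − c = 211 − 3 = 208; sign = (−1)^208 = +1.
Zolotarev: (172|211) = +1, matching the cycle-count sign.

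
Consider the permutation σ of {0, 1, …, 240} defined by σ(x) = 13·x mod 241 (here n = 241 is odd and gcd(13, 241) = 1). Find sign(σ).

-1

Start at x=114: 114 → 36 → 227 → 59 → 44 → 90 → 206 → … (one orbit).
Cycle lengths of π_13 on ℤ/241ℤ: [240, 1]; 2 cycles in total.
sign(π) = (−1)^{n − #cycles} = (−1)^{241−2} = (−1)^239 = -1.
Zolotarev: (13|241) = -1, matching the cycle-count sign.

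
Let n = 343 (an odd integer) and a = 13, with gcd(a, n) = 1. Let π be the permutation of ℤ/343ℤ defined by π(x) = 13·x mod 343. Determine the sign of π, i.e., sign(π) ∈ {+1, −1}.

Orbit of 204 under x↦13x: [204, 251, 176, 230, 246, 111, 71]… (length divides ord_343(13)).
π_13 has 10 disjoint cycles with lengths [98, 98, 98, 14, 14, 14, 2, 2, 2, 1] on {0,…,342}.
sign(π) = (−1)^{n − #cycles} = (−1)^{343−10} = (−1)^333 = -1.
(13|343)_J = -1 (Zolotarev's lemma cross-check).

-1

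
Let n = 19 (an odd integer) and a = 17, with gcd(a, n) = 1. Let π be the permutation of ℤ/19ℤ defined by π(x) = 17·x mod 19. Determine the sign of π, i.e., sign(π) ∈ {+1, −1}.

Start at x=5: 5 → 9 → 1 → 17 → 4 → 11 → 16 → … (one orbit).
Cycle type of π: 9×2 + 1; total 3 cycles.
3 cycles on 19: each ℓ→(−1)^(ℓ−1), product (−1)^16 = +1.
Zolotarev: (17|19) = +1, matching the cycle-count sign.

+1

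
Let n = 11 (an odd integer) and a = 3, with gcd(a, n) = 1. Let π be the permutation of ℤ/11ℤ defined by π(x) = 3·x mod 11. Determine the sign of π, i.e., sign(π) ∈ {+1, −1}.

Orbit of 5 under x↦3x: [5, 4, 1, 3, 9]… (length divides ord_11(3)).
3 cycles of lengths [5, 5, 1].
With 3 cycles on 11 points, sign = (−1)^{11−3} = +1.
Check: (3/11) = +1 by Zolotarev.

+1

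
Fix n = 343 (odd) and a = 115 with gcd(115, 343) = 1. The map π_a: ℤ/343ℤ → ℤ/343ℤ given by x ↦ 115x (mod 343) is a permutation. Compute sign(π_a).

-1

Orbit of 22 under x↦115x: [22, 129, 86, 286, 305, 89, 288]… (length divides ord_343(115)).
Decompose π into cycles: lengths [294, 42, 6, 1] (4 cycles, including the fixed point 0).
4 cycles on 343: each ℓ→(−1)^(ℓ−1), product (−1)^339 = -1.
(115|343)_J = -1 (Zolotarev's lemma cross-check).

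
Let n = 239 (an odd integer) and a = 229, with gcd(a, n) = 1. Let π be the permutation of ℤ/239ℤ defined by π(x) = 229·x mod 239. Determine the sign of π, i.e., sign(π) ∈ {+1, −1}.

Trace 1: π^k(1) = [1, 229, 100, 195, 201, 141, 24] for k=0..6.
Decompose π into cycles: lengths [14, 14, 14, 14, 14, 14, 14, 14, 14, 14, 14, 14, 14, 14, 14, 14, 14, 1] (18 cycles, including the fixed point 0).
239 − 18 = 221 transpositions; sign(π) = (−1)^221 = -1.
Check: (229/239) = -1 by Zolotarev.

-1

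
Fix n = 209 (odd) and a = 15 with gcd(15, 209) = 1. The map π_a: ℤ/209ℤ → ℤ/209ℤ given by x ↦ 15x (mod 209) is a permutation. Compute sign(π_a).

Trace 93: π^k(93) = [93, 141, 25, 166, 191, 148, 130] for k=0..6.
π_15 has 6 disjoint cycles with lengths [90, 90, 18, 5, 5, 1] on {0,…,208}.
n − c = 209 − 6 = 203; sign = (−1)^203 = -1.
Check: (15/209) = -1 by Zolotarev.

-1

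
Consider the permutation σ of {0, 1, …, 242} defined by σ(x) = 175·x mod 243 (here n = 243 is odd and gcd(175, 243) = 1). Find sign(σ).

Start at x=82: 82 → 13 → 88 → 91 → 130 → 151 → 181 → … (one orbit).
Cycle lengths of π_175 on ℤ/243ℤ: [81, 81, 27, 27, 9, 9, 3, 3, 1, 1, 1]; 11 cycles in total.
With 11 cycles on 243 points, sign = (−1)^{243−11} = +1.

+1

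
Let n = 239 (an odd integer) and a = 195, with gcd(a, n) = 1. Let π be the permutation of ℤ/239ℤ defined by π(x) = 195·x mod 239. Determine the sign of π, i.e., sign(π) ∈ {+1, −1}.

-1

Orbit of 98 under x↦195x: [98, 229, 201, 238, 44, 215, 100]… (length divides ord_239(195)).
Cycle type of π: 14×17 + 1; total 18 cycles.
n − c = 239 − 18 = 221; sign = (−1)^221 = -1.
Check: (195/239) = -1 by Zolotarev.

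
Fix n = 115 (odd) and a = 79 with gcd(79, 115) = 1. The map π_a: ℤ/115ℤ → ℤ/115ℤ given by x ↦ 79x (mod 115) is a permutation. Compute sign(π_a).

-1

Start at x=79: 79 → 31 → 34 → 41 → 19 → 6 → 14 → … (one orbit).
Cycle lengths of π_79 on ℤ/115ℤ: [22, 22, 22, 22, 22, 2, 2, 1]; 8 cycles in total.
115 − 8 = 107 transpositions; sign(π) = (−1)^107 = -1.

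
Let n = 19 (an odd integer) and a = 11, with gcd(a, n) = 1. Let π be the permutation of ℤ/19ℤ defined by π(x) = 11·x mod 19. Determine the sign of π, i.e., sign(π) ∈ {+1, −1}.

Start at x=11: 11 → 7 → 1 → 11 (one orbit).
Cycle type of π: 3×6 + 1; total 7 cycles.
Σ(ℓ_i−1) = 19−7 = 12; sign = (−1)^12 = +1.

+1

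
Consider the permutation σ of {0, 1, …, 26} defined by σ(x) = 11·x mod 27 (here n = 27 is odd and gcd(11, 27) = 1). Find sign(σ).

-1

Start at x=5: 5 → 1 → 11 → 13 → 8 → 7 → 23 → … (one orbit).
Decompose π into cycles: lengths [18, 6, 2, 1] (4 cycles, including the fixed point 0).
sign(π) = (−1)^{n − #cycles} = (−1)^{27−4} = (−1)^23 = -1.
Zolotarev: (11|27) = -1, matching the cycle-count sign.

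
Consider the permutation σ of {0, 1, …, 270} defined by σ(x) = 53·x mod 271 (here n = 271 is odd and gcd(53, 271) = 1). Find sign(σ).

+1

Trace 217: π^k(217) = [217, 119, 74, 128, 9, 206, 78] for k=0..6.
Decompose π into cycles: lengths [135, 135, 1] (3 cycles, including the fixed point 0).
Σ(ℓ_i−1) = 271−3 = 268; sign = (−1)^268 = +1.
Via Zolotarev, sign(π_{53}) = (53|271) = +1.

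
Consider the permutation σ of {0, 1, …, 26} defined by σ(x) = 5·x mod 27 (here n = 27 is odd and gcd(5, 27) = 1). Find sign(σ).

Start at x=22: 22 → 2 → 10 → 23 → 7 → 8 → 13 → … (one orbit).
Decompose π into cycles: lengths [18, 6, 2, 1] (4 cycles, including the fixed point 0).
4 cycles on 27: each ℓ→(−1)^(ℓ−1), product (−1)^23 = -1.
(5|27)_J = -1 (Zolotarev's lemma cross-check).

-1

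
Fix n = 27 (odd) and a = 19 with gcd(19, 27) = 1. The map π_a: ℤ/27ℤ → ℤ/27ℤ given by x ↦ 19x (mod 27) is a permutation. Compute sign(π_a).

Start at x=1: 1 → 19 → 10 → 1 (one orbit).
Decompose π into cycles: lengths [3, 3, 3, 3, 3, 3, 1, 1, 1, 1, 1, 1, 1, 1, 1] (15 cycles, including the fixed point 0).
sign(π) = (−1)^{n − #cycles} = (−1)^{27−15} = (−1)^12 = +1.
Check: (19/27) = +1 by Zolotarev.

+1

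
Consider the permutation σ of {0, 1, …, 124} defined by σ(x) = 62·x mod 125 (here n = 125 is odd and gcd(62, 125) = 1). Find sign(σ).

Orbit of 39 under x↦62x: [39, 43, 41, 42, 104, 73, 26]… (length divides ord_125(62)).
4 cycles of lengths [100, 20, 4, 1].
4 cycles on 125: each ℓ→(−1)^(ℓ−1), product (−1)^121 = -1.
Check: (62/125) = -1 by Zolotarev.

-1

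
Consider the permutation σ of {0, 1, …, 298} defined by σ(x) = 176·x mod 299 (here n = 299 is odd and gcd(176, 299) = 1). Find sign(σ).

+1

Trace 33: π^k(33) = [33, 127, 226, 9, 89, 116, 84] for k=0..6.
π_176 has 5 disjoint cycles with lengths [132, 132, 22, 12, 1] on {0,…,298}.
299 − 5 = 294 transpositions; sign(π) = (−1)^294 = +1.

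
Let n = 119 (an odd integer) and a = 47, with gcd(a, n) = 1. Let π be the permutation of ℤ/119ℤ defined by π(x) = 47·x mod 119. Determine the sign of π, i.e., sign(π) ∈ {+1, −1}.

-1

Start at x=16: 16 → 38 → 1 → 47 → 67 → 55 → 86 → … (one orbit).
Cycle type of π: 12×8 + 6 + 4×4 + 1; total 14 cycles.
14 cycles on 119: each ℓ→(−1)^(ℓ−1), product (−1)^105 = -1.
Check: (47/119) = -1 by Zolotarev.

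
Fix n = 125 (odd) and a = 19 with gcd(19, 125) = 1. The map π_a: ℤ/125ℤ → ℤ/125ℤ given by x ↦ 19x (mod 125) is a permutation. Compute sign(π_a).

Orbit of 119 under x↦19x: [119, 11, 84, 96, 74, 31, 89]… (length divides ord_125(19)).
Cycle lengths of π_19 on ℤ/125ℤ: [50, 50, 10, 10, 2, 2, 1]; 7 cycles in total.
125 − 7 = 118 transpositions; sign(π) = (−1)^118 = +1.
Via Zolotarev, sign(π_{19}) = (19|125) = +1.

+1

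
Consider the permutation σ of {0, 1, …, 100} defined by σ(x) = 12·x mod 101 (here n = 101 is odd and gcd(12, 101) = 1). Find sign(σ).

-1

Orbit of 62 under x↦12x: [62, 37, 40, 76, 3, 36, 28]… (length divides ord_101(12)).
Cycle lengths of π_12 on ℤ/101ℤ: [100, 1]; 2 cycles in total.
Σ(ℓ_i−1) = 101−2 = 99; sign = (−1)^99 = -1.
(12|101)_J = -1 (Zolotarev's lemma cross-check).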